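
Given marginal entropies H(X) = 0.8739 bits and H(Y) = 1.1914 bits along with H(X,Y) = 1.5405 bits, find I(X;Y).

I(X;Y) = H(X) + H(Y) - H(X,Y)
I(X;Y) = 0.8739 + 1.1914 - 1.5405 = 0.5248 bits


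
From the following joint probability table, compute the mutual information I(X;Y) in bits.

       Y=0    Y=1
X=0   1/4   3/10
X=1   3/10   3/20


H(X) = 0.9928, H(Y) = 0.9928, H(X,Y) = 1.9527
I(X;Y) = H(X) + H(Y) - H(X,Y) = 0.0328 bits


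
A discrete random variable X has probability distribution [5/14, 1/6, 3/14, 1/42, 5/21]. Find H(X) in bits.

H(X) = -Σ p(x) log₂ p(x)
  -5/14 × log₂(5/14) = 0.5305
  -1/6 × log₂(1/6) = 0.4308
  -3/14 × log₂(3/14) = 0.4762
  -1/42 × log₂(1/42) = 0.1284
  -5/21 × log₂(5/21) = 0.4929
H(X) = 2.0589 bits


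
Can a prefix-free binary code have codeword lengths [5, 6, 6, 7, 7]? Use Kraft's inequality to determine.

Kraft inequality: Σ 2^(-l_i) ≤ 1 for prefix-free code
Calculating: 2^(-5) + 2^(-6) + 2^(-6) + 2^(-7) + 2^(-7)
= 0.03125 + 0.015625 + 0.015625 + 0.0078125 + 0.0078125
= 0.0781
Since 0.0781 ≤ 1, prefix-free code exists


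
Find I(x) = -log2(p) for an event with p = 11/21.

Information content I(x) = -log₂(p(x))
I = -log₂(11/21) = -log₂(0.5238)
I = 0.9329 bits


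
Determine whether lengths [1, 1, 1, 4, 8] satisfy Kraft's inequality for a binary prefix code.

Kraft inequality: Σ 2^(-l_i) ≤ 1 for prefix-free code
Calculating: 2^(-1) + 2^(-1) + 2^(-1) + 2^(-4) + 2^(-8)
= 0.5 + 0.5 + 0.5 + 0.0625 + 0.00390625
= 1.5664
Since 1.5664 > 1, prefix-free code does not exist


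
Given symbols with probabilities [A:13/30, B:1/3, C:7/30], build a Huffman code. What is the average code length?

Huffman tree construction:
Combine smallest probabilities repeatedly
Resulting codes:
  A: 0 (length 1)
  B: 11 (length 2)
  C: 10 (length 2)
Average length = Σ p(s) × length(s) = 1.5667 bits


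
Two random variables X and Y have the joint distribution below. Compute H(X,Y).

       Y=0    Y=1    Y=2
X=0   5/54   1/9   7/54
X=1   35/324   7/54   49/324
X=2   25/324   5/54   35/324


H(X,Y) = -Σ p(x,y) log₂ p(x,y)
  p(0,0)=5/54: -0.0926 × log₂(0.0926) = 0.3179
  p(0,1)=1/9: -0.1111 × log₂(0.1111) = 0.3522
  p(0,2)=7/54: -0.1296 × log₂(0.1296) = 0.3821
  p(1,0)=35/324: -0.1080 × log₂(0.1080) = 0.3468
  p(1,1)=7/54: -0.1296 × log₂(0.1296) = 0.3821
  p(1,2)=49/324: -0.1512 × log₂(0.1512) = 0.4121
  p(2,0)=25/324: -0.0772 × log₂(0.0772) = 0.2852
  p(2,1)=5/54: -0.0926 × log₂(0.0926) = 0.3179
  p(2,2)=35/324: -0.1080 × log₂(0.1080) = 0.3468
H(X,Y) = 3.1431 bits


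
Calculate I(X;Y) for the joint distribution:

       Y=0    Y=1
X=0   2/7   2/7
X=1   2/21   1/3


H(X) = 0.9852, H(Y) = 0.9587, H(X,Y) = 1.8842
I(X;Y) = H(X) + H(Y) - H(X,Y) = 0.0598 bits


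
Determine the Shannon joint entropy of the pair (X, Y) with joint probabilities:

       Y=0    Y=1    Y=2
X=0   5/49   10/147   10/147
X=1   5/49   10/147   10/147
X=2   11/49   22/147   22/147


H(X,Y) = -Σ p(x,y) log₂ p(x,y)
  p(0,0)=5/49: -0.1020 × log₂(0.1020) = 0.3360
  p(0,1)=10/147: -0.0680 × log₂(0.0680) = 0.2638
  p(0,2)=10/147: -0.0680 × log₂(0.0680) = 0.2638
  p(1,0)=5/49: -0.1020 × log₂(0.1020) = 0.3360
  p(1,1)=10/147: -0.0680 × log₂(0.0680) = 0.2638
  p(1,2)=10/147: -0.0680 × log₂(0.0680) = 0.2638
  p(2,0)=11/49: -0.2245 × log₂(0.2245) = 0.4838
  p(2,1)=22/147: -0.1497 × log₂(0.1497) = 0.4101
  p(2,2)=22/147: -0.1497 × log₂(0.1497) = 0.4101
H(X,Y) = 3.0312 bits


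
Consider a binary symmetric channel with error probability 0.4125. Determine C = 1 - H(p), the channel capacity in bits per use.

For BSC with error probability p:
C = 1 - H(p) where H(p) is binary entropy
H(0.4125) = -0.4125 × log₂(0.4125) - 0.5875 × log₂(0.5875)
H(p) = 0.9778
C = 1 - 0.9778 = 0.0222 bits/use


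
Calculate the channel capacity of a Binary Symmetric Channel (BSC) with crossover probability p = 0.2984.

For BSC with error probability p:
C = 1 - H(p) where H(p) is binary entropy
H(0.2984) = -0.2984 × log₂(0.2984) - 0.7016 × log₂(0.7016)
H(p) = 0.8793
C = 1 - 0.8793 = 0.1207 bits/use


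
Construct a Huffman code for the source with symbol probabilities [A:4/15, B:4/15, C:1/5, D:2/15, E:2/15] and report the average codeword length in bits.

Huffman tree construction:
Combine smallest probabilities repeatedly
Resulting codes:
  A: 01 (length 2)
  B: 10 (length 2)
  C: 00 (length 2)
  D: 110 (length 3)
  E: 111 (length 3)
Average length = Σ p(s) × length(s) = 2.2667 bits


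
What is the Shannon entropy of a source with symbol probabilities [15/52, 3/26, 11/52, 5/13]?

H(X) = -Σ p(x) log₂ p(x)
  -15/52 × log₂(15/52) = 0.5174
  -3/26 × log₂(3/26) = 0.3595
  -11/52 × log₂(11/52) = 0.4741
  -5/13 × log₂(5/13) = 0.5302
H(X) = 1.8811 bits


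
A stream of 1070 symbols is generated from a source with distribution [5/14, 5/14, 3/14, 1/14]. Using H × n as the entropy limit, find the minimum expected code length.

Entropy H = 1.8092 bits/symbol
Minimum bits = H × n = 1.8092 × 1070
= 1935.84 bits


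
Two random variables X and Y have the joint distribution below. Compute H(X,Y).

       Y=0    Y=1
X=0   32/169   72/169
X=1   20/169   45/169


H(X,Y) = -Σ p(x,y) log₂ p(x,y)
  p(0,0)=32/169: -0.1893 × log₂(0.1893) = 0.4546
  p(0,1)=72/169: -0.4260 × log₂(0.4260) = 0.5244
  p(1,0)=20/169: -0.1183 × log₂(0.1183) = 0.3644
  p(1,1)=45/169: -0.2663 × log₂(0.2663) = 0.5083
H(X,Y) = 1.8517 bits


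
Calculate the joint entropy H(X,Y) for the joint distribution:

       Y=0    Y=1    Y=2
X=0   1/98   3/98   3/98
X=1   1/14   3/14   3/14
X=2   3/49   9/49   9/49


H(X,Y) = -Σ p(x,y) log₂ p(x,y)
  p(0,0)=1/98: -0.0102 × log₂(0.0102) = 0.0675
  p(0,1)=3/98: -0.0306 × log₂(0.0306) = 0.1540
  p(0,2)=3/98: -0.0306 × log₂(0.0306) = 0.1540
  p(1,0)=1/14: -0.0714 × log₂(0.0714) = 0.2720
  p(1,1)=3/14: -0.2143 × log₂(0.2143) = 0.4762
  p(1,2)=3/14: -0.2143 × log₂(0.2143) = 0.4762
  p(2,0)=3/49: -0.0612 × log₂(0.0612) = 0.2467
  p(2,1)=9/49: -0.1837 × log₂(0.1837) = 0.4490
  p(2,2)=9/49: -0.1837 × log₂(0.1837) = 0.4490
H(X,Y) = 2.7447 bits


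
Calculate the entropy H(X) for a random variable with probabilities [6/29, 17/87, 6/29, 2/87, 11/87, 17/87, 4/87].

H(X) = -Σ p(x) log₂ p(x)
  -6/29 × log₂(6/29) = 0.4703
  -17/87 × log₂(17/87) = 0.4603
  -6/29 × log₂(6/29) = 0.4703
  -2/87 × log₂(2/87) = 0.1251
  -11/87 × log₂(11/87) = 0.3772
  -17/87 × log₂(17/87) = 0.4603
  -4/87 × log₂(4/87) = 0.2043
H(X) = 2.5677 bits


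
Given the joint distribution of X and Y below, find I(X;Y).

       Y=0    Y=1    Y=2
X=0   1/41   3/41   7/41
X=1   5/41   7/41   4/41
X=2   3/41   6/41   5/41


H(X) = 1.5684, H(Y) = 1.5398, H(X,Y) = 3.0273
I(X;Y) = H(X) + H(Y) - H(X,Y) = 0.0809 bits


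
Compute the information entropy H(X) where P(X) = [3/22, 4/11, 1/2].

H(X) = -Σ p(x) log₂ p(x)
  -3/22 × log₂(3/22) = 0.3920
  -4/11 × log₂(4/11) = 0.5307
  -1/2 × log₂(1/2) = 0.5000
H(X) = 1.4227 bits


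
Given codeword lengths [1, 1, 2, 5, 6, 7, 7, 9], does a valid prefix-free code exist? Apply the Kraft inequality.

Kraft inequality: Σ 2^(-l_i) ≤ 1 for prefix-free code
Calculating: 2^(-1) + 2^(-1) + 2^(-2) + 2^(-5) + 2^(-6) + 2^(-7) + 2^(-7) + 2^(-9)
= 0.5 + 0.5 + 0.25 + 0.03125 + 0.015625 + 0.0078125 + 0.0078125 + 0.001953125
= 1.3145
Since 1.3145 > 1, prefix-free code does not exist


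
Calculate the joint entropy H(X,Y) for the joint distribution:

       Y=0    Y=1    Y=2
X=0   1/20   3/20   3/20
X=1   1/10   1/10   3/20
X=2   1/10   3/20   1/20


H(X,Y) = -Σ p(x,y) log₂ p(x,y)
  p(0,0)=1/20: -0.0500 × log₂(0.0500) = 0.2161
  p(0,1)=3/20: -0.1500 × log₂(0.1500) = 0.4105
  p(0,2)=3/20: -0.1500 × log₂(0.1500) = 0.4105
  p(1,0)=1/10: -0.1000 × log₂(0.1000) = 0.3322
  p(1,1)=1/10: -0.1000 × log₂(0.1000) = 0.3322
  p(1,2)=3/20: -0.1500 × log₂(0.1500) = 0.4105
  p(2,0)=1/10: -0.1000 × log₂(0.1000) = 0.3322
  p(2,1)=3/20: -0.1500 × log₂(0.1500) = 0.4105
  p(2,2)=1/20: -0.0500 × log₂(0.0500) = 0.2161
H(X,Y) = 3.0710 bits


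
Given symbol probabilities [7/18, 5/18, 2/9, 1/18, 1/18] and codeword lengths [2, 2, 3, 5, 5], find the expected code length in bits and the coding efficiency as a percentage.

Average length L = Σ p_i × l_i = 2.5556 bits
Entropy H = 1.9888 bits
Efficiency η = H/L × 100% = 77.82%


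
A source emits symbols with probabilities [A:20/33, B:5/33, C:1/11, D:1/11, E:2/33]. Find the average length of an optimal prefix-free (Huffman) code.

Huffman tree construction:
Combine smallest probabilities repeatedly
Resulting codes:
  A: 1 (length 1)
  B: 011 (length 3)
  C: 001 (length 3)
  D: 010 (length 3)
  E: 000 (length 3)
Average length = Σ p(s) × length(s) = 1.7879 bits


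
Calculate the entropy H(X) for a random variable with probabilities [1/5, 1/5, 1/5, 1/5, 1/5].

H(X) = -Σ p(x) log₂ p(x)
  -1/5 × log₂(1/5) = 0.4644
  -1/5 × log₂(1/5) = 0.4644
  -1/5 × log₂(1/5) = 0.4644
  -1/5 × log₂(1/5) = 0.4644
  -1/5 × log₂(1/5) = 0.4644
H(X) = 2.3219 bits


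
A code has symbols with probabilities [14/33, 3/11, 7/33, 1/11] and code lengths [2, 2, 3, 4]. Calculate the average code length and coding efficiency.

Average length L = Σ p_i × l_i = 2.3939 bits
Entropy H = 1.8250 bits
Efficiency η = H/L × 100% = 76.24%


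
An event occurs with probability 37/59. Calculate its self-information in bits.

Information content I(x) = -log₂(p(x))
I = -log₂(37/59) = -log₂(0.6271)
I = 0.6732 bits


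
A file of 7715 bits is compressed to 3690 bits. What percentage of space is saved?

Space savings = (1 - Compressed/Original) × 100%
= (1 - 3690/7715) × 100%
= 52.17%


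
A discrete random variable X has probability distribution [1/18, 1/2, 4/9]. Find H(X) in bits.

H(X) = -Σ p(x) log₂ p(x)
  -1/18 × log₂(1/18) = 0.2317
  -1/2 × log₂(1/2) = 0.5000
  -4/9 × log₂(4/9) = 0.5200
H(X) = 1.2516 bits


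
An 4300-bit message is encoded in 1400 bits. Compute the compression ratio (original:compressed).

Compression ratio = Original / Compressed
= 4300 / 1400 = 3.07:1


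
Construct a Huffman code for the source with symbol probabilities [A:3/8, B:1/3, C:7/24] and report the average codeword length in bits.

Huffman tree construction:
Combine smallest probabilities repeatedly
Resulting codes:
  A: 0 (length 1)
  B: 11 (length 2)
  C: 10 (length 2)
Average length = Σ p(s) × length(s) = 1.6250 bits


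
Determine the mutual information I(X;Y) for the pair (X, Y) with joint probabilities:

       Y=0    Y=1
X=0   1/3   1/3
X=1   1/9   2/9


H(X) = 0.9183, H(Y) = 0.9911, H(X,Y) = 1.8911
I(X;Y) = H(X) + H(Y) - H(X,Y) = 0.0183 bits


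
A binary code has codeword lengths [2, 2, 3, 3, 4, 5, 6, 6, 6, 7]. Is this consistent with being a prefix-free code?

Kraft inequality: Σ 2^(-l_i) ≤ 1 for prefix-free code
Calculating: 2^(-2) + 2^(-2) + 2^(-3) + 2^(-3) + 2^(-4) + 2^(-5) + 2^(-6) + 2^(-6) + 2^(-6) + 2^(-7)
= 0.25 + 0.25 + 0.125 + 0.125 + 0.0625 + 0.03125 + 0.015625 + 0.015625 + 0.015625 + 0.0078125
= 0.8984
Since 0.8984 ≤ 1, prefix-free code exists


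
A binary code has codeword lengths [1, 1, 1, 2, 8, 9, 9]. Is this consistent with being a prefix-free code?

Kraft inequality: Σ 2^(-l_i) ≤ 1 for prefix-free code
Calculating: 2^(-1) + 2^(-1) + 2^(-1) + 2^(-2) + 2^(-8) + 2^(-9) + 2^(-9)
= 0.5 + 0.5 + 0.5 + 0.25 + 0.00390625 + 0.001953125 + 0.001953125
= 1.7578
Since 1.7578 > 1, prefix-free code does not exist


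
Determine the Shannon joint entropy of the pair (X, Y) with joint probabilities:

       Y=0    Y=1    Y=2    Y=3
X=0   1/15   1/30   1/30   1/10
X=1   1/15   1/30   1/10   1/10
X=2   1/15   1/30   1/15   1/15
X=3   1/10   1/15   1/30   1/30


H(X,Y) = -Σ p(x,y) log₂ p(x,y)
  p(0,0)=1/15: -0.0667 × log₂(0.0667) = 0.2605
  p(0,1)=1/30: -0.0333 × log₂(0.0333) = 0.1636
  p(0,2)=1/30: -0.0333 × log₂(0.0333) = 0.1636
  p(0,3)=1/10: -0.1000 × log₂(0.1000) = 0.3322
  p(1,0)=1/15: -0.0667 × log₂(0.0667) = 0.2605
  p(1,1)=1/30: -0.0333 × log₂(0.0333) = 0.1636
  p(1,2)=1/10: -0.1000 × log₂(0.1000) = 0.3322
  p(1,3)=1/10: -0.1000 × log₂(0.1000) = 0.3322
  p(2,0)=1/15: -0.0667 × log₂(0.0667) = 0.2605
  p(2,1)=1/30: -0.0333 × log₂(0.0333) = 0.1636
  p(2,2)=1/15: -0.0667 × log₂(0.0667) = 0.2605
  p(2,3)=1/15: -0.0667 × log₂(0.0667) = 0.2605
  p(3,0)=1/10: -0.1000 × log₂(0.1000) = 0.3322
  p(3,1)=1/15: -0.0667 × log₂(0.0667) = 0.2605
  p(3,2)=1/30: -0.0333 × log₂(0.0333) = 0.1636
  p(3,3)=1/30: -0.0333 × log₂(0.0333) = 0.1636
H(X,Y) = 3.8729 bits


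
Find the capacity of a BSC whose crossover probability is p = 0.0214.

For BSC with error probability p:
C = 1 - H(p) where H(p) is binary entropy
H(0.0214) = -0.0214 × log₂(0.0214) - 0.9786 × log₂(0.9786)
H(p) = 0.1492
C = 1 - 0.1492 = 0.8508 bits/use


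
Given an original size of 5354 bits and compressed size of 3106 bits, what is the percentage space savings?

Space savings = (1 - Compressed/Original) × 100%
= (1 - 3106/5354) × 100%
= 41.99%


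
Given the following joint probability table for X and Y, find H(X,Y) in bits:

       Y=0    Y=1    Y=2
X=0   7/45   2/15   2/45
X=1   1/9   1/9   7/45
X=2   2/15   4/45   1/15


H(X,Y) = -Σ p(x,y) log₂ p(x,y)
  p(0,0)=7/45: -0.1556 × log₂(0.1556) = 0.4176
  p(0,1)=2/15: -0.1333 × log₂(0.1333) = 0.3876
  p(0,2)=2/45: -0.0444 × log₂(0.0444) = 0.1996
  p(1,0)=1/9: -0.1111 × log₂(0.1111) = 0.3522
  p(1,1)=1/9: -0.1111 × log₂(0.1111) = 0.3522
  p(1,2)=7/45: -0.1556 × log₂(0.1556) = 0.4176
  p(2,0)=2/15: -0.1333 × log₂(0.1333) = 0.3876
  p(2,1)=4/45: -0.0889 × log₂(0.0889) = 0.3104
  p(2,2)=1/15: -0.0667 × log₂(0.0667) = 0.2605
H(X,Y) = 3.0853 bits


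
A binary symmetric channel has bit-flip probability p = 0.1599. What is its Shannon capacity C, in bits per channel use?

For BSC with error probability p:
C = 1 - H(p) where H(p) is binary entropy
H(0.1599) = -0.1599 × log₂(0.1599) - 0.8401 × log₂(0.8401)
H(p) = 0.6341
C = 1 - 0.6341 = 0.3659 bits/use


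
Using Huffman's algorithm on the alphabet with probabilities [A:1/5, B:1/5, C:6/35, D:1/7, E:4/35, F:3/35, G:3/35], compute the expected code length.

Huffman tree construction:
Combine smallest probabilities repeatedly
Resulting codes:
  A: 00 (length 2)
  B: 01 (length 2)
  C: 110 (length 3)
  D: 101 (length 3)
  E: 100 (length 3)
  F: 1110 (length 4)
  G: 1111 (length 4)
Average length = Σ p(s) × length(s) = 2.7714 bits


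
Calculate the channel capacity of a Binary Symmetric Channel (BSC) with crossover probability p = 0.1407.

For BSC with error probability p:
C = 1 - H(p) where H(p) is binary entropy
H(0.1407) = -0.1407 × log₂(0.1407) - 0.8593 × log₂(0.8593)
H(p) = 0.5861
C = 1 - 0.5861 = 0.4139 bits/use


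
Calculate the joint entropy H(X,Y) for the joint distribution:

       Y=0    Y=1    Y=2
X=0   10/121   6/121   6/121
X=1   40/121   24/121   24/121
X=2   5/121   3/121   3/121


H(X,Y) = -Σ p(x,y) log₂ p(x,y)
  p(0,0)=10/121: -0.0826 × log₂(0.0826) = 0.2973
  p(0,1)=6/121: -0.0496 × log₂(0.0496) = 0.2149
  p(0,2)=6/121: -0.0496 × log₂(0.0496) = 0.2149
  p(1,0)=40/121: -0.3306 × log₂(0.3306) = 0.5279
  p(1,1)=24/121: -0.1983 × log₂(0.1983) = 0.4629
  p(1,2)=24/121: -0.1983 × log₂(0.1983) = 0.4629
  p(2,0)=5/121: -0.0413 × log₂(0.0413) = 0.1900
  p(2,1)=3/121: -0.0248 × log₂(0.0248) = 0.1322
  p(2,2)=3/121: -0.0248 × log₂(0.0248) = 0.1322
H(X,Y) = 2.6353 bits


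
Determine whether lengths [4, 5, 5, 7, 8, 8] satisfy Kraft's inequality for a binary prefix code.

Kraft inequality: Σ 2^(-l_i) ≤ 1 for prefix-free code
Calculating: 2^(-4) + 2^(-5) + 2^(-5) + 2^(-7) + 2^(-8) + 2^(-8)
= 0.0625 + 0.03125 + 0.03125 + 0.0078125 + 0.00390625 + 0.00390625
= 0.1406
Since 0.1406 ≤ 1, prefix-free code exists


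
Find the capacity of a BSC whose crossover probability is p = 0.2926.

For BSC with error probability p:
C = 1 - H(p) where H(p) is binary entropy
H(0.2926) = -0.2926 × log₂(0.2926) - 0.7074 × log₂(0.7074)
H(p) = 0.8721
C = 1 - 0.8721 = 0.1279 bits/use


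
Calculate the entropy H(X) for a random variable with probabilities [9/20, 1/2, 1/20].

H(X) = -Σ p(x) log₂ p(x)
  -9/20 × log₂(9/20) = 0.5184
  -1/2 × log₂(1/2) = 0.5000
  -1/20 × log₂(1/20) = 0.2161
H(X) = 1.2345 bits


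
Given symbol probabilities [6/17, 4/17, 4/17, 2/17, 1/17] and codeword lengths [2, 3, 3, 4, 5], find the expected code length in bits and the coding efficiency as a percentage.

Average length L = Σ p_i × l_i = 2.8824 bits
Entropy H = 2.1163 bits
Efficiency η = H/L × 100% = 73.42%


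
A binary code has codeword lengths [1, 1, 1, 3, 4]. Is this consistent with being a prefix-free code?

Kraft inequality: Σ 2^(-l_i) ≤ 1 for prefix-free code
Calculating: 2^(-1) + 2^(-1) + 2^(-1) + 2^(-3) + 2^(-4)
= 0.5 + 0.5 + 0.5 + 0.125 + 0.0625
= 1.6875
Since 1.6875 > 1, prefix-free code does not exist


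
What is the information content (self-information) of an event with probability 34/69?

Information content I(x) = -log₂(p(x))
I = -log₂(34/69) = -log₂(0.4928)
I = 1.0211 bits


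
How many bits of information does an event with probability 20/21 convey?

Information content I(x) = -log₂(p(x))
I = -log₂(20/21) = -log₂(0.9524)
I = 0.0704 bits


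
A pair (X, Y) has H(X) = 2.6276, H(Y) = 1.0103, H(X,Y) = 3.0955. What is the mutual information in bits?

I(X;Y) = H(X) + H(Y) - H(X,Y)
I(X;Y) = 2.6276 + 1.0103 - 3.0955 = 0.5424 bits


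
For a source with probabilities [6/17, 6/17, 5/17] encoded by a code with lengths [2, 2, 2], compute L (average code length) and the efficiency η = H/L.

Average length L = Σ p_i × l_i = 2.0000 bits
Entropy H = 1.5799 bits
Efficiency η = H/L × 100% = 78.99%


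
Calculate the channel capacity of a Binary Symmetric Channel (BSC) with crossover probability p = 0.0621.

For BSC with error probability p:
C = 1 - H(p) where H(p) is binary entropy
H(0.0621) = -0.0621 × log₂(0.0621) - 0.9379 × log₂(0.9379)
H(p) = 0.3357
C = 1 - 0.3357 = 0.6643 bits/use


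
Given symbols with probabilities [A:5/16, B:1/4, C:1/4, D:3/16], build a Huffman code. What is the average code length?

Huffman tree construction:
Combine smallest probabilities repeatedly
Resulting codes:
  A: 11 (length 2)
  B: 01 (length 2)
  C: 10 (length 2)
  D: 00 (length 2)
Average length = Σ p(s) × length(s) = 2.0000 bits


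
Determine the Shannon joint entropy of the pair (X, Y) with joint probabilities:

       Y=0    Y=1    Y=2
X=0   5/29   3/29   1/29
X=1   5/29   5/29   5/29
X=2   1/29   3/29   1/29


H(X,Y) = -Σ p(x,y) log₂ p(x,y)
  p(0,0)=5/29: -0.1724 × log₂(0.1724) = 0.4373
  p(0,1)=3/29: -0.1034 × log₂(0.1034) = 0.3386
  p(0,2)=1/29: -0.0345 × log₂(0.0345) = 0.1675
  p(1,0)=5/29: -0.1724 × log₂(0.1724) = 0.4373
  p(1,1)=5/29: -0.1724 × log₂(0.1724) = 0.4373
  p(1,2)=5/29: -0.1724 × log₂(0.1724) = 0.4373
  p(2,0)=1/29: -0.0345 × log₂(0.0345) = 0.1675
  p(2,1)=3/29: -0.1034 × log₂(0.1034) = 0.3386
  p(2,2)=1/29: -0.0345 × log₂(0.0345) = 0.1675
H(X,Y) = 2.9287 bits


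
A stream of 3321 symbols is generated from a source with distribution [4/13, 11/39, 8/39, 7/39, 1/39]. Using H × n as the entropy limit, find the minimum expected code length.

Entropy H = 2.0873 bits/symbol
Minimum bits = H × n = 2.0873 × 3321
= 6932.03 bits


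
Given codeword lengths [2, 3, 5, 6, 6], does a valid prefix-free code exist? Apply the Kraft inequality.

Kraft inequality: Σ 2^(-l_i) ≤ 1 for prefix-free code
Calculating: 2^(-2) + 2^(-3) + 2^(-5) + 2^(-6) + 2^(-6)
= 0.25 + 0.125 + 0.03125 + 0.015625 + 0.015625
= 0.4375
Since 0.4375 ≤ 1, prefix-free code exists


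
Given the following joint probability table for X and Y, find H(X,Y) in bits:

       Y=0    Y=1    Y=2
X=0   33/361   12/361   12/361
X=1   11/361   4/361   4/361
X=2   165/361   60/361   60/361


H(X,Y) = -Σ p(x,y) log₂ p(x,y)
  p(0,0)=33/361: -0.0914 × log₂(0.0914) = 0.3155
  p(0,1)=12/361: -0.0332 × log₂(0.0332) = 0.1632
  p(0,2)=12/361: -0.0332 × log₂(0.0332) = 0.1632
  p(1,0)=11/361: -0.0305 × log₂(0.0305) = 0.1535
  p(1,1)=4/361: -0.0111 × log₂(0.0111) = 0.0720
  p(1,2)=4/361: -0.0111 × log₂(0.0111) = 0.0720
  p(2,0)=165/361: -0.4571 × log₂(0.4571) = 0.5163
  p(2,1)=60/361: -0.1662 × log₂(0.1662) = 0.4303
  p(2,2)=60/361: -0.1662 × log₂(0.1662) = 0.4303
H(X,Y) = 2.3163 bits


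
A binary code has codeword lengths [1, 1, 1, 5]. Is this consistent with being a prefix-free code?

Kraft inequality: Σ 2^(-l_i) ≤ 1 for prefix-free code
Calculating: 2^(-1) + 2^(-1) + 2^(-1) + 2^(-5)
= 0.5 + 0.5 + 0.5 + 0.03125
= 1.5312
Since 1.5312 > 1, prefix-free code does not exist


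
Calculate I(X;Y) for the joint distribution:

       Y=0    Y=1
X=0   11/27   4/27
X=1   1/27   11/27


H(X) = 0.9911, H(Y) = 0.9911, H(X,Y) = 1.6398
I(X;Y) = H(X) + H(Y) - H(X,Y) = 0.3424 bits


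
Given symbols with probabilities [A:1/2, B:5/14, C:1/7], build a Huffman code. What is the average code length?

Huffman tree construction:
Combine smallest probabilities repeatedly
Resulting codes:
  A: 0 (length 1)
  B: 11 (length 2)
  C: 10 (length 2)
Average length = Σ p(s) × length(s) = 1.5000 bits


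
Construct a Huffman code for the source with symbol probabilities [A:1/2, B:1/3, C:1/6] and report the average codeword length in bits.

Huffman tree construction:
Combine smallest probabilities repeatedly
Resulting codes:
  A: 0 (length 1)
  B: 11 (length 2)
  C: 10 (length 2)
Average length = Σ p(s) × length(s) = 1.5000 bits


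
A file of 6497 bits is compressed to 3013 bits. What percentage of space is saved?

Space savings = (1 - Compressed/Original) × 100%
= (1 - 3013/6497) × 100%
= 53.62%


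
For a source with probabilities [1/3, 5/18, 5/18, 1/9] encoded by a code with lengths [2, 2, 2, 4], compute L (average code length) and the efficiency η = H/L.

Average length L = Σ p_i × l_i = 2.2222 bits
Entropy H = 1.9072 bits
Efficiency η = H/L × 100% = 85.82%


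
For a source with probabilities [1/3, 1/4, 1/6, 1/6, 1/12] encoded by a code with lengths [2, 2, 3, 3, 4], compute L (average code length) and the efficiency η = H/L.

Average length L = Σ p_i × l_i = 2.5000 bits
Entropy H = 2.1887 bits
Efficiency η = H/L × 100% = 87.55%


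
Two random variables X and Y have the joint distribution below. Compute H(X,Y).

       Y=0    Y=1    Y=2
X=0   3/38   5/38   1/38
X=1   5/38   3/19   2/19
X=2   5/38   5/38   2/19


H(X,Y) = -Σ p(x,y) log₂ p(x,y)
  p(0,0)=3/38: -0.0789 × log₂(0.0789) = 0.2892
  p(0,1)=5/38: -0.1316 × log₂(0.1316) = 0.3850
  p(0,2)=1/38: -0.0263 × log₂(0.0263) = 0.1381
  p(1,0)=5/38: -0.1316 × log₂(0.1316) = 0.3850
  p(1,1)=3/19: -0.1579 × log₂(0.1579) = 0.4205
  p(1,2)=2/19: -0.1053 × log₂(0.1053) = 0.3419
  p(2,0)=5/38: -0.1316 × log₂(0.1316) = 0.3850
  p(2,1)=5/38: -0.1316 × log₂(0.1316) = 0.3850
  p(2,2)=2/19: -0.1053 × log₂(0.1053) = 0.3419
H(X,Y) = 3.0715 bits


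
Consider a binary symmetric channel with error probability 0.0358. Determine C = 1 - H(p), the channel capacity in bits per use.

For BSC with error probability p:
C = 1 - H(p) where H(p) is binary entropy
H(0.0358) = -0.0358 × log₂(0.0358) - 0.9642 × log₂(0.9642)
H(p) = 0.2227
C = 1 - 0.2227 = 0.7773 bits/use


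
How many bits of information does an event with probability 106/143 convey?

Information content I(x) = -log₂(p(x))
I = -log₂(106/143) = -log₂(0.7413)
I = 0.4320 bits


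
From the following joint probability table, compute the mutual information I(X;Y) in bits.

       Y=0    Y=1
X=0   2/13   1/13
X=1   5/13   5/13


H(X) = 0.7793, H(Y) = 0.9957, H(X,Y) = 1.7605
I(X;Y) = H(X) + H(Y) - H(X,Y) = 0.0146 bits


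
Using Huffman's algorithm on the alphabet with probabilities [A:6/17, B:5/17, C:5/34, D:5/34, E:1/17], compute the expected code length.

Huffman tree construction:
Combine smallest probabilities repeatedly
Resulting codes:
  A: 11 (length 2)
  B: 10 (length 2)
  C: 011 (length 3)
  D: 00 (length 2)
  E: 010 (length 3)
Average length = Σ p(s) × length(s) = 2.2059 bits


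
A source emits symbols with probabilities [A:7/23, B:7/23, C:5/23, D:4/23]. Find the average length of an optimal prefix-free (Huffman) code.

Huffman tree construction:
Combine smallest probabilities repeatedly
Resulting codes:
  A: 10 (length 2)
  B: 11 (length 2)
  C: 01 (length 2)
  D: 00 (length 2)
Average length = Σ p(s) × length(s) = 2.0000 bits


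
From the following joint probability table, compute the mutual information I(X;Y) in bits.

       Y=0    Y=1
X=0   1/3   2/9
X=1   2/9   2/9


H(X) = 0.9911, H(Y) = 0.9911, H(X,Y) = 1.9749
I(X;Y) = H(X) + H(Y) - H(X,Y) = 0.0072 bits


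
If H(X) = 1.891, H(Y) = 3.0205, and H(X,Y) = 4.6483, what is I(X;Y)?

I(X;Y) = H(X) + H(Y) - H(X,Y)
I(X;Y) = 1.891 + 3.0205 - 4.6483 = 0.2632 bits


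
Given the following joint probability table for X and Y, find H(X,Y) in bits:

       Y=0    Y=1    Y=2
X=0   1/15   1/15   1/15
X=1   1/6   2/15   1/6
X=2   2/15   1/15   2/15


H(X,Y) = -Σ p(x,y) log₂ p(x,y)
  p(0,0)=1/15: -0.0667 × log₂(0.0667) = 0.2605
  p(0,1)=1/15: -0.0667 × log₂(0.0667) = 0.2605
  p(0,2)=1/15: -0.0667 × log₂(0.0667) = 0.2605
  p(1,0)=1/6: -0.1667 × log₂(0.1667) = 0.4308
  p(1,1)=2/15: -0.1333 × log₂(0.1333) = 0.3876
  p(1,2)=1/6: -0.1667 × log₂(0.1667) = 0.4308
  p(2,0)=2/15: -0.1333 × log₂(0.1333) = 0.3876
  p(2,1)=1/15: -0.0667 × log₂(0.0667) = 0.2605
  p(2,2)=2/15: -0.1333 × log₂(0.1333) = 0.3876
H(X,Y) = 3.0662 bits


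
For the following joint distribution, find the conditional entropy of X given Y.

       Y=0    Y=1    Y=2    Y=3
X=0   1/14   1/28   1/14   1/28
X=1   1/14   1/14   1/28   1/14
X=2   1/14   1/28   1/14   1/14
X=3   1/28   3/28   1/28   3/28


H(X|Y) = Σ_y p(y) H(X|Y=y)
  p(Y=0) = 1/4, H(X|Y=0) = 1.9502
  p(Y=1) = 1/4, H(X|Y=1) = 1.8424
  p(Y=2) = 3/14, H(X|Y=2) = 1.9183
  p(Y=3) = 2/7, H(X|Y=3) = 1.9056
H(X|Y) = 0.2500×1.9502 + 0.2500×1.8424 + 0.2143×1.9183 + 0.2857×1.9056 = 1.9037 bits


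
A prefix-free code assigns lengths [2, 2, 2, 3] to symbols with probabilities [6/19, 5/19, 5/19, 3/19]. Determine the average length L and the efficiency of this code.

Average length L = Σ p_i × l_i = 2.1579 bits
Entropy H = 1.9593 bits
Efficiency η = H/L × 100% = 90.80%


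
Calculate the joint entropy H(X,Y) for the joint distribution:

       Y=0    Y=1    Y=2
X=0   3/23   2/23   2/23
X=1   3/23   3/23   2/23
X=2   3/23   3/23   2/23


H(X,Y) = -Σ p(x,y) log₂ p(x,y)
  p(0,0)=3/23: -0.1304 × log₂(0.1304) = 0.3833
  p(0,1)=2/23: -0.0870 × log₂(0.0870) = 0.3064
  p(0,2)=2/23: -0.0870 × log₂(0.0870) = 0.3064
  p(1,0)=3/23: -0.1304 × log₂(0.1304) = 0.3833
  p(1,1)=3/23: -0.1304 × log₂(0.1304) = 0.3833
  p(1,2)=2/23: -0.0870 × log₂(0.0870) = 0.3064
  p(2,0)=3/23: -0.1304 × log₂(0.1304) = 0.3833
  p(2,1)=3/23: -0.1304 × log₂(0.1304) = 0.3833
  p(2,2)=2/23: -0.0870 × log₂(0.0870) = 0.3064
H(X,Y) = 3.1421 bits


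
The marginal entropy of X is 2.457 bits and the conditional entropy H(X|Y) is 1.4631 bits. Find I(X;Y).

I(X;Y) = H(X) - H(X|Y)
I(X;Y) = 2.457 - 1.4631 = 0.9939 bits


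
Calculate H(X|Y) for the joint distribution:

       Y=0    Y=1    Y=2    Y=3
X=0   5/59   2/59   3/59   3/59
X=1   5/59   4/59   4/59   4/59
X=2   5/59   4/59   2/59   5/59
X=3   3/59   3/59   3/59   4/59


H(X|Y) = Σ_y p(y) H(X|Y=y)
  p(Y=0) = 18/59, H(X|Y=0) = 1.9708
  p(Y=1) = 13/59, H(X|Y=1) = 1.9501
  p(Y=2) = 12/59, H(X|Y=2) = 1.9591
  p(Y=3) = 16/59, H(X|Y=3) = 1.9772
H(X|Y) = 0.3051×1.9708 + 0.2203×1.9501 + 0.2034×1.9591 + 0.2712×1.9772 = 1.9656 bits


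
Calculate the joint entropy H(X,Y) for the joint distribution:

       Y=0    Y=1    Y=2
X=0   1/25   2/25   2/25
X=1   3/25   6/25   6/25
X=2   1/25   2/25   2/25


H(X,Y) = -Σ p(x,y) log₂ p(x,y)
  p(0,0)=1/25: -0.0400 × log₂(0.0400) = 0.1858
  p(0,1)=2/25: -0.0800 × log₂(0.0800) = 0.2915
  p(0,2)=2/25: -0.0800 × log₂(0.0800) = 0.2915
  p(1,0)=3/25: -0.1200 × log₂(0.1200) = 0.3671
  p(1,1)=6/25: -0.2400 × log₂(0.2400) = 0.4941
  p(1,2)=6/25: -0.2400 × log₂(0.2400) = 0.4941
  p(2,0)=1/25: -0.0400 × log₂(0.0400) = 0.1858
  p(2,1)=2/25: -0.0800 × log₂(0.0800) = 0.2915
  p(2,2)=2/25: -0.0800 × log₂(0.0800) = 0.2915
H(X,Y) = 2.8929 bits


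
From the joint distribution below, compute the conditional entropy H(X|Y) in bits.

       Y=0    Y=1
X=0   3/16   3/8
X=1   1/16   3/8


H(X|Y) = Σ_y p(y) H(X|Y=y)
  p(Y=0) = 1/4, H(X|Y=0) = 0.8113
  p(Y=1) = 3/4, H(X|Y=1) = 1.0000
H(X|Y) = 0.2500×0.8113 + 0.7500×1.0000 = 0.9528 bits


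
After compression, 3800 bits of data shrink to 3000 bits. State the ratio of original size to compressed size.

Compression ratio = Original / Compressed
= 3800 / 3000 = 1.27:1


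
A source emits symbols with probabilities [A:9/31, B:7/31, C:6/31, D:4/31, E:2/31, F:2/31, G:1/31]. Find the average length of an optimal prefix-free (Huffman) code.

Huffman tree construction:
Combine smallest probabilities repeatedly
Resulting codes:
  A: 10 (length 2)
  B: 01 (length 2)
  C: 00 (length 2)
  D: 110 (length 3)
  E: 11111 (length 5)
  F: 1110 (length 4)
  G: 11110 (length 5)
Average length = Σ p(s) × length(s) = 2.5484 bits


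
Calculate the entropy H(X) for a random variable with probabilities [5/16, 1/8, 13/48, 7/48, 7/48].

H(X) = -Σ p(x) log₂ p(x)
  -5/16 × log₂(5/16) = 0.5244
  -1/8 × log₂(1/8) = 0.3750
  -13/48 × log₂(13/48) = 0.5104
  -7/48 × log₂(7/48) = 0.4051
  -7/48 × log₂(7/48) = 0.4051
H(X) = 2.2199 bits


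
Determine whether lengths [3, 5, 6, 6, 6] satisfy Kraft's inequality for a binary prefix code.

Kraft inequality: Σ 2^(-l_i) ≤ 1 for prefix-free code
Calculating: 2^(-3) + 2^(-5) + 2^(-6) + 2^(-6) + 2^(-6)
= 0.125 + 0.03125 + 0.015625 + 0.015625 + 0.015625
= 0.2031
Since 0.2031 ≤ 1, prefix-free code exists


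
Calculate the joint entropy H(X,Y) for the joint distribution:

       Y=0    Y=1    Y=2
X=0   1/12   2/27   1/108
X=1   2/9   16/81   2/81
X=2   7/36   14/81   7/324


H(X,Y) = -Σ p(x,y) log₂ p(x,y)
  p(0,0)=1/12: -0.0833 × log₂(0.0833) = 0.2987
  p(0,1)=2/27: -0.0741 × log₂(0.0741) = 0.2781
  p(0,2)=1/108: -0.0093 × log₂(0.0093) = 0.0625
  p(1,0)=2/9: -0.2222 × log₂(0.2222) = 0.4822
  p(1,1)=16/81: -0.1975 × log₂(0.1975) = 0.4622
  p(1,2)=2/81: -0.0247 × log₂(0.0247) = 0.1318
  p(2,0)=7/36: -0.1944 × log₂(0.1944) = 0.4594
  p(2,1)=14/81: -0.1728 × log₂(0.1728) = 0.4377
  p(2,2)=7/324: -0.0216 × log₂(0.0216) = 0.1195
H(X,Y) = 2.7323 bits


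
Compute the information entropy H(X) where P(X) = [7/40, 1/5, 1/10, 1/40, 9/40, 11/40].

H(X) = -Σ p(x) log₂ p(x)
  -7/40 × log₂(7/40) = 0.4401
  -1/5 × log₂(1/5) = 0.4644
  -1/10 × log₂(1/10) = 0.3322
  -1/40 × log₂(1/40) = 0.1330
  -9/40 × log₂(9/40) = 0.4842
  -11/40 × log₂(11/40) = 0.5122
H(X) = 2.3661 bits


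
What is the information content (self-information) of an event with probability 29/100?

Information content I(x) = -log₂(p(x))
I = -log₂(29/100) = -log₂(0.2900)
I = 1.7859 bits


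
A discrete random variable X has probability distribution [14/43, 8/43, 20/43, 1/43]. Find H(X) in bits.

H(X) = -Σ p(x) log₂ p(x)
  -14/43 × log₂(14/43) = 0.5271
  -8/43 × log₂(8/43) = 0.4514
  -20/43 × log₂(20/43) = 0.5136
  -1/43 × log₂(1/43) = 0.1262
H(X) = 1.6183 bits


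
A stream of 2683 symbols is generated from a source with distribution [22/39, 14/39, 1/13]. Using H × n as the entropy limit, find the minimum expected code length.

Entropy H = 1.2812 bits/symbol
Minimum bits = H × n = 1.2812 × 2683
= 3437.36 bits


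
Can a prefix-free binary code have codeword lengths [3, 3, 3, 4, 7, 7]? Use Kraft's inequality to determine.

Kraft inequality: Σ 2^(-l_i) ≤ 1 for prefix-free code
Calculating: 2^(-3) + 2^(-3) + 2^(-3) + 2^(-4) + 2^(-7) + 2^(-7)
= 0.125 + 0.125 + 0.125 + 0.0625 + 0.0078125 + 0.0078125
= 0.4531
Since 0.4531 ≤ 1, prefix-free code exists


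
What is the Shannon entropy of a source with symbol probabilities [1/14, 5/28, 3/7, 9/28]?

H(X) = -Σ p(x) log₂ p(x)
  -1/14 × log₂(1/14) = 0.2720
  -5/28 × log₂(5/28) = 0.4438
  -3/7 × log₂(3/7) = 0.5239
  -9/28 × log₂(9/28) = 0.5263
H(X) = 1.7660 bits


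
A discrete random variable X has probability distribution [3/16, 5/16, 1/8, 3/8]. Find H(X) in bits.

H(X) = -Σ p(x) log₂ p(x)
  -3/16 × log₂(3/16) = 0.4528
  -5/16 × log₂(5/16) = 0.5244
  -1/8 × log₂(1/8) = 0.3750
  -3/8 × log₂(3/8) = 0.5306
H(X) = 1.8829 bits


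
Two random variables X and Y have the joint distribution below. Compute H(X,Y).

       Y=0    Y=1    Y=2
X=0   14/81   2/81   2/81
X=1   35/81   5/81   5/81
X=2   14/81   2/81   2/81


H(X,Y) = -Σ p(x,y) log₂ p(x,y)
  p(0,0)=14/81: -0.1728 × log₂(0.1728) = 0.4377
  p(0,1)=2/81: -0.0247 × log₂(0.0247) = 0.1318
  p(0,2)=2/81: -0.0247 × log₂(0.0247) = 0.1318
  p(1,0)=35/81: -0.4321 × log₂(0.4321) = 0.5231
  p(1,1)=5/81: -0.0617 × log₂(0.0617) = 0.2480
  p(1,2)=5/81: -0.0617 × log₂(0.0617) = 0.2480
  p(2,0)=14/81: -0.1728 × log₂(0.1728) = 0.4377
  p(2,1)=2/81: -0.0247 × log₂(0.0247) = 0.1318
  p(2,2)=2/81: -0.0247 × log₂(0.0247) = 0.1318
H(X,Y) = 2.4219 bits


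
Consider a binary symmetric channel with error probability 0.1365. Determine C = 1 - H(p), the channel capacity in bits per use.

For BSC with error probability p:
C = 1 - H(p) where H(p) is binary entropy
H(0.1365) = -0.1365 × log₂(0.1365) - 0.8635 × log₂(0.8635)
H(p) = 0.5750
C = 1 - 0.5750 = 0.4250 bits/use


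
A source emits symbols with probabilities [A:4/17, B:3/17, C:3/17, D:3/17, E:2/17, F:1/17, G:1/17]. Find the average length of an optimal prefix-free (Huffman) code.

Huffman tree construction:
Combine smallest probabilities repeatedly
Resulting codes:
  A: 01 (length 2)
  B: 110 (length 3)
  C: 111 (length 3)
  D: 00 (length 2)
  E: 100 (length 3)
  F: 1010 (length 4)
  G: 1011 (length 4)
Average length = Σ p(s) × length(s) = 2.7059 bits


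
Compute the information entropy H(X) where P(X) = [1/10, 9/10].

H(X) = -Σ p(x) log₂ p(x)
  -1/10 × log₂(1/10) = 0.3322
  -9/10 × log₂(9/10) = 0.1368
H(X) = 0.4690 bits


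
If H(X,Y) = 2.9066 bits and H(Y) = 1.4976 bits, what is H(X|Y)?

Chain rule: H(X,Y) = H(X|Y) + H(Y)
H(X|Y) = H(X,Y) - H(Y) = 2.9066 - 1.4976 = 1.409 bits


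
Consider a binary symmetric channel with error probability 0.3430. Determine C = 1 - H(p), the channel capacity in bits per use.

For BSC with error probability p:
C = 1 - H(p) where H(p) is binary entropy
H(0.3430) = -0.3430 × log₂(0.3430) - 0.6570 × log₂(0.6570)
H(p) = 0.9277
C = 1 - 0.9277 = 0.0723 bits/use


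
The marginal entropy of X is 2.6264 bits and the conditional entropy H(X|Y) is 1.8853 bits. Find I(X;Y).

I(X;Y) = H(X) - H(X|Y)
I(X;Y) = 2.6264 - 1.8853 = 0.7411 bits


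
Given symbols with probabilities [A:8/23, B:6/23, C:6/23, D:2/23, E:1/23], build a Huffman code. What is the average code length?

Huffman tree construction:
Combine smallest probabilities repeatedly
Resulting codes:
  A: 11 (length 2)
  B: 01 (length 2)
  C: 10 (length 2)
  D: 001 (length 3)
  E: 000 (length 3)
Average length = Σ p(s) × length(s) = 2.1304 bits


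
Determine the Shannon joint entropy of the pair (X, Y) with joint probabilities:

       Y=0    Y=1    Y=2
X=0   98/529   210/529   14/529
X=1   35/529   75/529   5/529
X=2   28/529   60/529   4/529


H(X,Y) = -Σ p(x,y) log₂ p(x,y)
  p(0,0)=98/529: -0.1853 × log₂(0.1853) = 0.4506
  p(0,1)=210/529: -0.3970 × log₂(0.3970) = 0.5291
  p(0,2)=14/529: -0.0265 × log₂(0.0265) = 0.1387
  p(1,0)=35/529: -0.0662 × log₂(0.0662) = 0.2592
  p(1,1)=75/529: -0.1418 × log₂(0.1418) = 0.3996
  p(1,2)=5/529: -0.0095 × log₂(0.0095) = 0.0636
  p(2,0)=28/529: -0.0529 × log₂(0.0529) = 0.2244
  p(2,1)=60/529: -0.1134 × log₂(0.1134) = 0.3562
  p(2,2)=4/529: -0.0076 × log₂(0.0076) = 0.0533
H(X,Y) = 2.4746 bits


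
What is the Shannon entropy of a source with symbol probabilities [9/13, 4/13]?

H(X) = -Σ p(x) log₂ p(x)
  -9/13 × log₂(9/13) = 0.3673
  -4/13 × log₂(4/13) = 0.5232
H(X) = 0.8905 bits


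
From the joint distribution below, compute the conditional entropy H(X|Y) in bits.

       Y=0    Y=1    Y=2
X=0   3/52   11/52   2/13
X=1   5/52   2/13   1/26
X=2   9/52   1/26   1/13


H(X|Y) = Σ_y p(y) H(X|Y=y)
  p(Y=0) = 17/52, H(X|Y=0) = 1.4466
  p(Y=1) = 21/52, H(X|Y=1) = 1.3421
  p(Y=2) = 7/26, H(X|Y=2) = 1.3788
H(X|Y) = 0.3269×1.4466 + 0.4038×1.3421 + 0.2692×1.3788 = 1.3862 bits


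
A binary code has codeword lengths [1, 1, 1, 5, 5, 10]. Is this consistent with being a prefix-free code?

Kraft inequality: Σ 2^(-l_i) ≤ 1 for prefix-free code
Calculating: 2^(-1) + 2^(-1) + 2^(-1) + 2^(-5) + 2^(-5) + 2^(-10)
= 0.5 + 0.5 + 0.5 + 0.03125 + 0.03125 + 0.0009765625
= 1.5635
Since 1.5635 > 1, prefix-free code does not exist


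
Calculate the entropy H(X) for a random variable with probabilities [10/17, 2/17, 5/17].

H(X) = -Σ p(x) log₂ p(x)
  -10/17 × log₂(10/17) = 0.4503
  -2/17 × log₂(2/17) = 0.3632
  -5/17 × log₂(5/17) = 0.5193
H(X) = 1.3328 bits


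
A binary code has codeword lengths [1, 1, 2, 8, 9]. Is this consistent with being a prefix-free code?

Kraft inequality: Σ 2^(-l_i) ≤ 1 for prefix-free code
Calculating: 2^(-1) + 2^(-1) + 2^(-2) + 2^(-8) + 2^(-9)
= 0.5 + 0.5 + 0.25 + 0.00390625 + 0.001953125
= 1.2559
Since 1.2559 > 1, prefix-free code does not exist


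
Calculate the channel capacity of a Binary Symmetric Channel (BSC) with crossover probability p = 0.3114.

For BSC with error probability p:
C = 1 - H(p) where H(p) is binary entropy
H(0.3114) = -0.3114 × log₂(0.3114) - 0.6886 × log₂(0.6886)
H(p) = 0.8948
C = 1 - 0.8948 = 0.1052 bits/use


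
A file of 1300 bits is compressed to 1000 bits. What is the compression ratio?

Compression ratio = Original / Compressed
= 1300 / 1000 = 1.30:1


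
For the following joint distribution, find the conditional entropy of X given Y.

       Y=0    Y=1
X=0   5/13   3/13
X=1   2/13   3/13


H(X|Y) = Σ_y p(y) H(X|Y=y)
  p(Y=0) = 7/13, H(X|Y=0) = 0.8631
  p(Y=1) = 6/13, H(X|Y=1) = 1.0000
H(X|Y) = 0.5385×0.8631 + 0.4615×1.0000 = 0.9263 bits


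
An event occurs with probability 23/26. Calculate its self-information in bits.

Information content I(x) = -log₂(p(x))
I = -log₂(23/26) = -log₂(0.8846)
I = 0.1769 bits


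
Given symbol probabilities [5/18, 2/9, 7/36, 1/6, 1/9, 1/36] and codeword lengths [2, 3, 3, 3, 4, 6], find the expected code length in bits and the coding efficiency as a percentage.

Average length L = Σ p_i × l_i = 2.9167 bits
Entropy H = 2.3816 bits
Efficiency η = H/L × 100% = 81.65%


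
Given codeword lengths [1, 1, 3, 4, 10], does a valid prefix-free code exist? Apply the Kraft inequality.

Kraft inequality: Σ 2^(-l_i) ≤ 1 for prefix-free code
Calculating: 2^(-1) + 2^(-1) + 2^(-3) + 2^(-4) + 2^(-10)
= 0.5 + 0.5 + 0.125 + 0.0625 + 0.0009765625
= 1.1885
Since 1.1885 > 1, prefix-free code does not exist


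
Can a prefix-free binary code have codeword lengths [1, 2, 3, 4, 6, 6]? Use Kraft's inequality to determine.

Kraft inequality: Σ 2^(-l_i) ≤ 1 for prefix-free code
Calculating: 2^(-1) + 2^(-2) + 2^(-3) + 2^(-4) + 2^(-6) + 2^(-6)
= 0.5 + 0.25 + 0.125 + 0.0625 + 0.015625 + 0.015625
= 0.9688
Since 0.9688 ≤ 1, prefix-free code exists


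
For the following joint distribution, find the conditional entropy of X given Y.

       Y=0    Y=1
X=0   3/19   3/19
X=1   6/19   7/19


H(X|Y) = Σ_y p(y) H(X|Y=y)
  p(Y=0) = 9/19, H(X|Y=0) = 0.9183
  p(Y=1) = 10/19, H(X|Y=1) = 0.8813
H(X|Y) = 0.4737×0.9183 + 0.5263×0.8813 = 0.8988 bits
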